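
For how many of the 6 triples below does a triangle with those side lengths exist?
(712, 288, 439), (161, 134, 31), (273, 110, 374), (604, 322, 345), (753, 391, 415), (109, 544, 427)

(288,439,712): 288+439 > 712 → valid
(31,134,161): 31+134 > 161 → valid
(110,273,374): 110+273 > 374 → valid
(322,345,604): 322+345 > 604 → valid
(391,415,753): 391+415 > 753 → valid
(109,427,544): 109+427 ≤ 544 → not valid
5 of the 6 triples form a triangle.

5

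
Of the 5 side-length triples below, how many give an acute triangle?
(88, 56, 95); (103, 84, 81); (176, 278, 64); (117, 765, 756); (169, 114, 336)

(88,56,95): 56²+88² = 10880 > 9025 = 95² → acute
(103,84,81): 81²+84² = 13617 > 10609 = 103² → acute
(176,278,64): 64+176 ≤ 278, not a triangle
(117,765,756): 117²+756² = 585225 = 765² → right
(169,114,336): 114+169 ≤ 336, not a triangle
2 of the 5 are acute.

2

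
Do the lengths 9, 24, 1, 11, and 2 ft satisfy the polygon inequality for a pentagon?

For a pentagon, each side must be shorter than the sum of the others.
Here the longest side is 24, but the remaining 4 sides sum to only 23.

No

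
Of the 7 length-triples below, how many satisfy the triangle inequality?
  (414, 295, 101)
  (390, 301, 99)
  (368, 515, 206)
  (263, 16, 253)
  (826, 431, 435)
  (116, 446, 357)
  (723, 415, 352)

(101,295,414): 101+295 ≤ 414 → not valid
(99,301,390): 99+301 > 390 → valid
(206,368,515): 206+368 > 515 → valid
(16,253,263): 16+253 > 263 → valid
(431,435,826): 431+435 > 826 → valid
(116,357,446): 116+357 > 446 → valid
(352,415,723): 352+415 > 723 → valid
6 of the 7 triples form a triangle.

6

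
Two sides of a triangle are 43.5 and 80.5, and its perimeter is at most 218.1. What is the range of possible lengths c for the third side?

Triangle inequality alone gives 37.0 < c < 124.0.
The perimeter condition gives c ≤ 218.1 − 43.5 − 80.5 = 94.1.
Intersecting the two: 37.0 < c ≤ 94.1.

37.0 < c ≤ 94.1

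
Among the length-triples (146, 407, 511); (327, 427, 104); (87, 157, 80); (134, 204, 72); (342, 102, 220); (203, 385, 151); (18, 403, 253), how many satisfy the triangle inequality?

(146,407,511): 146+407 > 511 → valid
(104,327,427): 104+327 > 427 → valid
(80,87,157): 80+87 > 157 → valid
(72,134,204): 72+134 > 204 → valid
(102,220,342): 102+220 ≤ 342 → not valid
(151,203,385): 151+203 ≤ 385 → not valid
(18,253,403): 18+253 ≤ 403 → not valid
4 of the 7 triples form a triangle.

4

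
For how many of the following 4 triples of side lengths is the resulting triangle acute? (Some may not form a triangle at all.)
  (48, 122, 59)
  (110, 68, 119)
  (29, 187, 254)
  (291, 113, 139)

1

(48,122,59): 48+59 ≤ 122, not a triangle
(110,68,119): 68²+110² = 16724 > 14161 = 119² → acute
(29,187,254): 29+187 ≤ 254, not a triangle
(291,113,139): 113+139 ≤ 291, not a triangle
1 of the 4 is acute.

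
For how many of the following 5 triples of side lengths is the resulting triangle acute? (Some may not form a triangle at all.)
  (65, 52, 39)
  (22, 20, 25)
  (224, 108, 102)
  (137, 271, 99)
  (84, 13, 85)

(65,52,39): 39²+52² = 4225 = 65² → right
(22,20,25): 20²+22² = 884 > 625 = 25² → acute
(224,108,102): 102+108 ≤ 224, not a triangle
(137,271,99): 99+137 ≤ 271, not a triangle
(84,13,85): 13²+84² = 7225 = 85² → right
1 of the 5 is acute.

1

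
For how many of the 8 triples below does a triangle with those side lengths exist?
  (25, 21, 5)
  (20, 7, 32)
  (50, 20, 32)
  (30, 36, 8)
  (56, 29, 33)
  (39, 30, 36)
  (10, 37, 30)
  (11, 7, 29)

(5,21,25): 5+21 > 25 → valid
(7,20,32): 7+20 ≤ 32 → not valid
(20,32,50): 20+32 > 50 → valid
(8,30,36): 8+30 > 36 → valid
(29,33,56): 29+33 > 56 → valid
(30,36,39): 30+36 > 39 → valid
(10,30,37): 10+30 > 37 → valid
(7,11,29): 7+11 ≤ 29 → not valid
6 of the 8 triples form a triangle.

6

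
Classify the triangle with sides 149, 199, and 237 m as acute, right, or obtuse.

Compare the square of the longest side to the sum of squares of the other two: 149² + 199² = 61802 > 56169 = 237².

acute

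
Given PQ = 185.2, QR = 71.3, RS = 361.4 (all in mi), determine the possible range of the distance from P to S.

The maximum is all hops collinear in one direction: 185.2 + 71.3 + 361.4 = 617.9.
The longest hop is 361.4; the others sum to 256.5. Folding the others back against it leaves at least 361.4 − 256.5 = 104.9.

104.9 ≤ PS ≤ 617.9 mi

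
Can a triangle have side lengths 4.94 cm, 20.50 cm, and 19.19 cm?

Yes

The longest side is 20.50, and the other two sum to 24.13.
Since 24.13 > 20.50, the triangle inequality holds.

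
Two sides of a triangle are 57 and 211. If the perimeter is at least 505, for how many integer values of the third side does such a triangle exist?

Triangle inequality: 154 < x < 268. Perimeter ≥ 505 gives x ≥ 505 − 57 − 211 = 237.
So 237 ≤ x < 268; integers 237 through 267: 31 values.

31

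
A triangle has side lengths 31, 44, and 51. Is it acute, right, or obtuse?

Compare the square of the longest side to the sum of squares of the other two: 31² + 44² = 2897 > 2601 = 51².

acute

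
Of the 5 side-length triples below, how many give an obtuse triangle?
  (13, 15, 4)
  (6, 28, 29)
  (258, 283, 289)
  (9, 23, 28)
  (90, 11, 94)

4

(13,15,4): 4²+13² = 185 < 225 = 15² → obtuse
(6,28,29): 6²+28² = 820 < 841 = 29² → obtuse
(258,283,289): 258²+283² = 146653 > 83521 = 289² → acute
(9,23,28): 9²+23² = 610 < 784 = 28² → obtuse
(90,11,94): 11²+90² = 8221 < 8836 = 94² → obtuse
4 of the 5 are obtuse.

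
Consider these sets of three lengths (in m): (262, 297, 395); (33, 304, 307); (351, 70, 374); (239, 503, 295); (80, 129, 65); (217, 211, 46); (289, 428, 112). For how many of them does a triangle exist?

6

(262,297,395): 262+297 > 395 → valid
(33,304,307): 33+304 > 307 → valid
(70,351,374): 70+351 > 374 → valid
(239,295,503): 239+295 > 503 → valid
(65,80,129): 65+80 > 129 → valid
(46,211,217): 46+211 > 217 → valid
(112,289,428): 112+289 ≤ 428 → not valid
6 of the 7 triples form a triangle.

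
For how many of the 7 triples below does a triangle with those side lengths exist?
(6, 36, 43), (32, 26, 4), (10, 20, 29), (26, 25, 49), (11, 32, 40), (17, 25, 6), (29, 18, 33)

(6,36,43): 6+36 ≤ 43 → not valid
(4,26,32): 4+26 ≤ 32 → not valid
(10,20,29): 10+20 > 29 → valid
(25,26,49): 25+26 > 49 → valid
(11,32,40): 11+32 > 40 → valid
(6,17,25): 6+17 ≤ 25 → not valid
(18,29,33): 18+29 > 33 → valid
4 of the 7 triples form a triangle.

4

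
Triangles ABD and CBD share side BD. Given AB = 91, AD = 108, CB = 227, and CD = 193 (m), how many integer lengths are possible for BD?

164

From triangle ABD: 17 < BD < 199.
From triangle CBD: 34 < BD < 420.
Intersection: 34 < BD < 199, so integers 35 through 198: 164 values.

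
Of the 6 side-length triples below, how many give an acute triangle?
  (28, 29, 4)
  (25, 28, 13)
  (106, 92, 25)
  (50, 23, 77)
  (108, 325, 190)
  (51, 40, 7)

1

(28,29,4): 4²+28² = 800 < 841 = 29² → obtuse
(25,28,13): 13²+25² = 794 > 784 = 28² → acute
(106,92,25): 25²+92² = 9089 < 11236 = 106² → obtuse
(50,23,77): 23+50 ≤ 77, not a triangle
(108,325,190): 108+190 ≤ 325, not a triangle
(51,40,7): 7+40 ≤ 51, not a triangle
1 of the 6 is acute.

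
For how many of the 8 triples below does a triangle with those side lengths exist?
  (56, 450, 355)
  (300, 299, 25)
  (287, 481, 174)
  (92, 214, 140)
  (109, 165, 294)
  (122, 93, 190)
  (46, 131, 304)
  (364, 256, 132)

4

(56,355,450): 56+355 ≤ 450 → not valid
(25,299,300): 25+299 > 300 → valid
(174,287,481): 174+287 ≤ 481 → not valid
(92,140,214): 92+140 > 214 → valid
(109,165,294): 109+165 ≤ 294 → not valid
(93,122,190): 93+122 > 190 → valid
(46,131,304): 46+131 ≤ 304 → not valid
(132,256,364): 132+256 > 364 → valid
4 of the 8 triples form a triangle.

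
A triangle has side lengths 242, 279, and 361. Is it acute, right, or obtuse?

acute

Compare the square of the longest side to the sum of squares of the other two: 242² + 279² = 136405 > 130321 = 361².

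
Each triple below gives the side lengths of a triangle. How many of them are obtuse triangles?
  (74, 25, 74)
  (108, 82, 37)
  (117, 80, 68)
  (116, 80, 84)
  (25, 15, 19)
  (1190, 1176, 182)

(74,25,74): 25²+74² = 6101 > 5476 = 74² → acute
(108,82,37): 37²+82² = 8093 < 11664 = 108² → obtuse
(117,80,68): 68²+80² = 11024 < 13689 = 117² → obtuse
(116,80,84): 80²+84² = 13456 = 116² → right
(25,15,19): 15²+19² = 586 < 625 = 25² → obtuse
(1190,1176,182): 182²+1176² = 1416100 = 1190² → right
3 of the 6 are obtuse.

3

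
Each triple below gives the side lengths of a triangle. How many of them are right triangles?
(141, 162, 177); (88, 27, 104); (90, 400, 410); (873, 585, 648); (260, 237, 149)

2

(141,162,177): 141²+162² = 46125 > 31329 = 177² → acute
(88,27,104): 27²+88² = 8473 < 10816 = 104² → obtuse
(90,400,410): 90²+400² = 168100 = 410² → right
(873,585,648): 585²+648² = 762129 = 873² → right
(260,237,149): 149²+237² = 78370 > 67600 = 260² → acute
2 of the 5 are right.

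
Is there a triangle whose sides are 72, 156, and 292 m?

The longest side is 292, but the other two sum to only 228.
228 < 292, so the triangle inequality fails.

No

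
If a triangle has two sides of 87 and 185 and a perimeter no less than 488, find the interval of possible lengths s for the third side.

Triangle inequality alone gives 98 < s < 272.
The perimeter condition gives s ≥ 488 − 87 − 185 = 216.
Intersecting the two: 216 ≤ s < 272.

216 ≤ s < 272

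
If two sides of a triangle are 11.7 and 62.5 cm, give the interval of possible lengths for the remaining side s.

By the triangle inequality, s must be less than 11.7 + 62.5 = 74.2 and greater than |11.7 − 62.5| = 50.8.

50.8 < s < 74.2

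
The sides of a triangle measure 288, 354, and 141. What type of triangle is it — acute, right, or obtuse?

Compare the square of the longest side to the sum of squares of the other two: 141² + 288² = 102825 < 125316 = 354².

obtuse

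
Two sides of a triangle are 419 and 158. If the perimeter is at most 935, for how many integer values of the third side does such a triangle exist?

Triangle inequality: 261 < x < 577. Perimeter ≤ 935 gives x ≤ 935 − 419 − 158 = 358.
So 261 < x ≤ 358; integers 262 through 358: 97 values.

97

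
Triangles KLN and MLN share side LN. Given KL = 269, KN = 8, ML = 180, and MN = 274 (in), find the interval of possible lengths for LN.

From triangle KLN: |269 − 8| < LN < 269 + 8, i.e. 261 < LN < 277.
From triangle MLN: 94 < LN < 454.
Both must hold, so LN lies in the intersection.

261 < LN < 277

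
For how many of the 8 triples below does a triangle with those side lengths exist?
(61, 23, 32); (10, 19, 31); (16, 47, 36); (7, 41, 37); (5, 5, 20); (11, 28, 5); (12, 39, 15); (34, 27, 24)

(23,32,61): 23+32 ≤ 61 → not valid
(10,19,31): 10+19 ≤ 31 → not valid
(16,36,47): 16+36 > 47 → valid
(7,37,41): 7+37 > 41 → valid
(5,5,20): 5+5 ≤ 20 → not valid
(5,11,28): 5+11 ≤ 28 → not valid
(12,15,39): 12+15 ≤ 39 → not valid
(24,27,34): 24+27 > 34 → valid
3 of the 8 triples form a triangle.

3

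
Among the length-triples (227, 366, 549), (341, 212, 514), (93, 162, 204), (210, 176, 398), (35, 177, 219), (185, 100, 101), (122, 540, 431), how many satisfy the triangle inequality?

(227,366,549): 227+366 > 549 → valid
(212,341,514): 212+341 > 514 → valid
(93,162,204): 93+162 > 204 → valid
(176,210,398): 176+210 ≤ 398 → not valid
(35,177,219): 35+177 ≤ 219 → not valid
(100,101,185): 100+101 > 185 → valid
(122,431,540): 122+431 > 540 → valid
5 of the 7 triples form a triangle.

5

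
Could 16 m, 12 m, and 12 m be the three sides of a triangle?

The longest side is 16, and the other two sum to 24.
Since 24 > 16, the triangle inequality holds.

Yes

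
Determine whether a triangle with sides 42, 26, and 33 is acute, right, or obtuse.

acute

Compare the square of the longest side to the sum of squares of the other two: 26² + 33² = 1765 > 1764 = 42².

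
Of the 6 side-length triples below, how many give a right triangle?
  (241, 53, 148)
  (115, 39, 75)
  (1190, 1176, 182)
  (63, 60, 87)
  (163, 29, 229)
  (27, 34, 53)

(241,53,148): 53+148 ≤ 241, not a triangle
(115,39,75): 39+75 ≤ 115, not a triangle
(1190,1176,182): 182²+1176² = 1416100 = 1190² → right
(63,60,87): 60²+63² = 7569 = 87² → right
(163,29,229): 29+163 ≤ 229, not a triangle
(27,34,53): 27²+34² = 1885 < 2809 = 53² → obtuse
2 of the 6 are right.

2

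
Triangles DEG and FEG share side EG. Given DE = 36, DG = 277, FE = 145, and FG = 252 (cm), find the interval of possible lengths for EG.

From triangle DEG: |36 − 277| < EG < 36 + 277, i.e. 241 < EG < 313.
From triangle FEG: 107 < EG < 397.
Both must hold, so EG lies in the intersection.

241 < EG < 313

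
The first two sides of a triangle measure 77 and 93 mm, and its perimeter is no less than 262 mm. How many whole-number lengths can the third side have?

Triangle inequality: 16 < x < 170. Perimeter ≥ 262 gives x ≥ 262 − 77 − 93 = 92.
So 92 ≤ x < 170; integers 92 through 169: 78 values.

78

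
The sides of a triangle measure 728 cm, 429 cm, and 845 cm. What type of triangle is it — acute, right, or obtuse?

right

Compare the square of the longest side to the sum of squares of the other two: 429² + 728² = 714025 = 845².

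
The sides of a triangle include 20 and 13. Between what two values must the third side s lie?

7 < s < 33

By the triangle inequality, s must be less than 20 + 13 = 33 and greater than |20 − 13| = 7.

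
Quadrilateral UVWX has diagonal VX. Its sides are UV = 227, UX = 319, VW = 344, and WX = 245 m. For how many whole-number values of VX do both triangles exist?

From triangle UVX: 92 < VX < 546.
From triangle WVX: 99 < VX < 589.
Intersection: 99 < VX < 546, so integers 100 through 545: 446 values.

446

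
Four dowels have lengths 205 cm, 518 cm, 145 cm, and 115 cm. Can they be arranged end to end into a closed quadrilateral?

No

For a quadrilateral, each side must be shorter than the sum of the others.
Here the longest side is 518, but the remaining 3 sides sum to only 465.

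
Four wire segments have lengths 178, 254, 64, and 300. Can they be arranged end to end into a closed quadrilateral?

Yes

A quadrilateral exists iff every side is shorter than the sum of the others — equivalently, the longest side is less than the sum of the rest.
Longest side 300 < 496 (sum of the remaining 3), so yes.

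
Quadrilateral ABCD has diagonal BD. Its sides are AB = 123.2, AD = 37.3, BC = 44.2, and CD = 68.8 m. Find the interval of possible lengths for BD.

From triangle ABD: |123.2 − 37.3| < BD < 123.2 + 37.3, i.e. 85.9 < BD < 160.5.
From triangle CBD: 24.6 < BD < 113.0.
Both must hold, so BD lies in the intersection.

85.9 < BD < 113.0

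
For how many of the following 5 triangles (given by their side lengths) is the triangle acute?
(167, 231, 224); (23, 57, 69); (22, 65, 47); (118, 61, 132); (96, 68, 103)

(167,231,224): 167²+224² = 78065 > 53361 = 231² → acute
(23,57,69): 23²+57² = 3778 < 4761 = 69² → obtuse
(22,65,47): 22²+47² = 2693 < 4225 = 65² → obtuse
(118,61,132): 61²+118² = 17645 > 17424 = 132² → acute
(96,68,103): 68²+96² = 13840 > 10609 = 103² → acute
3 of the 5 are acute.

3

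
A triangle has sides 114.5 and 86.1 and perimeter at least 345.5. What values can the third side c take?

Triangle inequality alone gives 28.4 < c < 200.6.
The perimeter condition gives c ≥ 345.5 − 114.5 − 86.1 = 144.9.
Intersecting the two: 144.9 ≤ c < 200.6.

144.9 ≤ c < 200.6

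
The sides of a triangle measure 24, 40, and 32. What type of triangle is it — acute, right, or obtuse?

Compare the square of the longest side to the sum of squares of the other two: 24² + 32² = 1600 = 40².

right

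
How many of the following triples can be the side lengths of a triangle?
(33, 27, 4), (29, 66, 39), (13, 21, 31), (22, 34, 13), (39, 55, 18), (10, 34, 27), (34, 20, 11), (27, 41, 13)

(4,27,33): 4+27 ≤ 33 → not valid
(29,39,66): 29+39 > 66 → valid
(13,21,31): 13+21 > 31 → valid
(13,22,34): 13+22 > 34 → valid
(18,39,55): 18+39 > 55 → valid
(10,27,34): 10+27 > 34 → valid
(11,20,34): 11+20 ≤ 34 → not valid
(13,27,41): 13+27 ≤ 41 → not valid
5 of the 8 triples form a triangle.

5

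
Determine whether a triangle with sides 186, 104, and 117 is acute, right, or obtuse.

Compare the square of the longest side to the sum of squares of the other two: 104² + 117² = 24505 < 34596 = 186².

obtuse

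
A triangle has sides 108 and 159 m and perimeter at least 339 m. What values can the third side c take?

72 ≤ c < 267

Triangle inequality alone gives 51 < c < 267.
The perimeter condition gives c ≥ 339 − 108 − 159 = 72.
Intersecting the two: 72 ≤ c < 267.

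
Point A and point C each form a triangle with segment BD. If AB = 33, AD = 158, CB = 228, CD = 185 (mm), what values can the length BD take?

From triangle ABD: |33 − 158| < BD < 33 + 158, i.e. 125 < BD < 191.
From triangle CBD: 43 < BD < 413.
Both must hold, so BD lies in the intersection.

125 < BD < 191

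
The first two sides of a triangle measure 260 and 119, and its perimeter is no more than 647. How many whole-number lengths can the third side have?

127

Triangle inequality: 141 < x < 379. Perimeter ≤ 647 gives x ≤ 647 − 260 − 119 = 268.
So 141 < x ≤ 268; integers 142 through 268: 127 values.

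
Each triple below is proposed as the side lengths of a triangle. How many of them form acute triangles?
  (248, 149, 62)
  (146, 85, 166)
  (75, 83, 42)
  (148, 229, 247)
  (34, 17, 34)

(248,149,62): 62+149 ≤ 248, not a triangle
(146,85,166): 85²+146² = 28541 > 27556 = 166² → acute
(75,83,42): 42²+75² = 7389 > 6889 = 83² → acute
(148,229,247): 148²+229² = 74345 > 61009 = 247² → acute
(34,17,34): 17²+34² = 1445 > 1156 = 34² → acute
4 of the 5 are acute.

4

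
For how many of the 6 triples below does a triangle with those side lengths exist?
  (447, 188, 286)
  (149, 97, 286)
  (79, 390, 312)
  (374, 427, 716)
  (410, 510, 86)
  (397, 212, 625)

3

(188,286,447): 188+286 > 447 → valid
(97,149,286): 97+149 ≤ 286 → not valid
(79,312,390): 79+312 > 390 → valid
(374,427,716): 374+427 > 716 → valid
(86,410,510): 86+410 ≤ 510 → not valid
(212,397,625): 212+397 ≤ 625 → not valid
3 of the 6 triples form a triangle.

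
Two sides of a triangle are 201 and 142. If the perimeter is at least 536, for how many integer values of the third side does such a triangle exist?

150

Triangle inequality: 59 < x < 343. Perimeter ≥ 536 gives x ≥ 536 − 201 − 142 = 193.
So 193 ≤ x < 343; integers 193 through 342: 150 values.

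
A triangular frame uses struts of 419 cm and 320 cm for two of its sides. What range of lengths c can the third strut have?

By the triangle inequality, c must be less than 419 + 320 = 739 and greater than |419 − 320| = 99.

99 < c < 739 (cm)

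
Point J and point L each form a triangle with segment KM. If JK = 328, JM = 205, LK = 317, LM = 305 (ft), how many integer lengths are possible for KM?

From triangle JKM: 123 < KM < 533.
From triangle LKM: 12 < KM < 622.
Intersection: 123 < KM < 533, so integers 124 through 532: 409 values.

409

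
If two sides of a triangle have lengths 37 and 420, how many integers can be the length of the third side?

The third side lies in the open interval (383, 457).
Integers from 384 to 456 inclusive: 456 − 384 + 1 = 73.

73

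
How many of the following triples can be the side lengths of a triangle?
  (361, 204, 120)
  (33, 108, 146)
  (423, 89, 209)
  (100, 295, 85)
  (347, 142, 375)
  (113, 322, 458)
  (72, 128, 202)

(120,204,361): 120+204 ≤ 361 → not valid
(33,108,146): 33+108 ≤ 146 → not valid
(89,209,423): 89+209 ≤ 423 → not valid
(85,100,295): 85+100 ≤ 295 → not valid
(142,347,375): 142+347 > 375 → valid
(113,322,458): 113+322 ≤ 458 → not valid
(72,128,202): 72+128 ≤ 202 → not valid
1 of the 7 triples forms a triangle.

1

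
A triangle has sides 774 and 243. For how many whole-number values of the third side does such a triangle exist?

485

The third side lies in the open interval (531, 1017).
Integers from 532 to 1016 inclusive: 1016 − 532 + 1 = 485.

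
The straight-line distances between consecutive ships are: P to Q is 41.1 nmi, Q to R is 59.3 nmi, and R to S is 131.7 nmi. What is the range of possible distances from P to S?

The maximum is all hops collinear in one direction: 41.1 + 59.3 + 131.7 = 232.1.
The longest hop is 131.7; the others sum to 100.4. Folding the others back against it leaves at least 131.7 − 100.4 = 31.3.

31.3 ≤ PS ≤ 232.1 nmi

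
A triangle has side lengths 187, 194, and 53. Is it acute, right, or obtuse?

acute

Compare the square of the longest side to the sum of squares of the other two: 53² + 187² = 37778 > 37636 = 194².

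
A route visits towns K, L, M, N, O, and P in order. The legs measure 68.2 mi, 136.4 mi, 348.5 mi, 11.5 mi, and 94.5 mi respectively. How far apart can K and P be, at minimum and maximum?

37.9 ≤ KP ≤ 659.1 mi

The maximum is all hops collinear in one direction: 68.2 + 136.4 + 348.5 + 11.5 + 94.5 = 659.1.
The longest hop is 348.5; the others sum to 310.6. Folding the others back against it leaves at least 348.5 − 310.6 = 37.9.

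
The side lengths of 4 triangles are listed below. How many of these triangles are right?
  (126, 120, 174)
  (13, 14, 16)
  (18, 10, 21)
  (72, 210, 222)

2

(126,120,174): 120²+126² = 30276 = 174² → right
(13,14,16): 13²+14² = 365 > 256 = 16² → acute
(18,10,21): 10²+18² = 424 < 441 = 21² → obtuse
(72,210,222): 72²+210² = 49284 = 222² → right
2 of the 4 are right.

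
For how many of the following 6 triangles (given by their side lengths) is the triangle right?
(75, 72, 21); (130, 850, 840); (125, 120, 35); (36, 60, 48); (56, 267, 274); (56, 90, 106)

5

(75,72,21): 21²+72² = 5625 = 75² → right
(130,850,840): 130²+840² = 722500 = 850² → right
(125,120,35): 35²+120² = 15625 = 125² → right
(36,60,48): 36²+48² = 3600 = 60² → right
(56,267,274): 56²+267² = 74425 < 75076 = 274² → obtuse
(56,90,106): 56²+90² = 11236 = 106² → right
5 of the 6 are right.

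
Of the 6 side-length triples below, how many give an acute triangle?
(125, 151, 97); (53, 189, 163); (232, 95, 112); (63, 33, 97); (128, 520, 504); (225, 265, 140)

1

(125,151,97): 97²+125² = 25034 > 22801 = 151² → acute
(53,189,163): 53²+163² = 29378 < 35721 = 189² → obtuse
(232,95,112): 95+112 ≤ 232, not a triangle
(63,33,97): 33+63 ≤ 97, not a triangle
(128,520,504): 128²+504² = 270400 = 520² → right
(225,265,140): 140²+225² = 70225 = 265² → right
1 of the 6 is acute.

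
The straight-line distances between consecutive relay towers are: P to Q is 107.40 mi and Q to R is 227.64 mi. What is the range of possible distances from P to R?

By the triangle inequality, |107.40 − 227.64| ≤ PR ≤ 107.40 + 227.64.

120.24 ≤ PR ≤ 335.04 mi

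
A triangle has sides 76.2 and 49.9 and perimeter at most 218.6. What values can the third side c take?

26.3 < c ≤ 92.5

Triangle inequality alone gives 26.3 < c < 126.1.
The perimeter condition gives c ≤ 218.6 − 76.2 − 49.9 = 92.5.
Intersecting the two: 26.3 < c ≤ 92.5.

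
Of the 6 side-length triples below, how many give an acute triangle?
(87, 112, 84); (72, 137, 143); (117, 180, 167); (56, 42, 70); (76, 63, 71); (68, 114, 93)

(87,112,84): 84²+87² = 14625 > 12544 = 112² → acute
(72,137,143): 72²+137² = 23953 > 20449 = 143² → acute
(117,180,167): 117²+167² = 41578 > 32400 = 180² → acute
(56,42,70): 42²+56² = 4900 = 70² → right
(76,63,71): 63²+71² = 9010 > 5776 = 76² → acute
(68,114,93): 68²+93² = 13273 > 12996 = 114² → acute
5 of the 6 are acute.

5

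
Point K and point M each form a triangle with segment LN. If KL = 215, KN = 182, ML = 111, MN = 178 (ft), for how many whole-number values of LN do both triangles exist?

221

From triangle KLN: 33 < LN < 397.
From triangle MLN: 67 < LN < 289.
Intersection: 67 < LN < 289, so integers 68 through 288: 221 values.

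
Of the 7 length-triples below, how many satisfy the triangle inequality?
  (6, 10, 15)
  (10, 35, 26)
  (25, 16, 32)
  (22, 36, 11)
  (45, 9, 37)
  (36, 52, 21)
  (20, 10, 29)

6

(6,10,15): 6+10 > 15 → valid
(10,26,35): 10+26 > 35 → valid
(16,25,32): 16+25 > 32 → valid
(11,22,36): 11+22 ≤ 36 → not valid
(9,37,45): 9+37 > 45 → valid
(21,36,52): 21+36 > 52 → valid
(10,20,29): 10+20 > 29 → valid
6 of the 7 triples form a triangle.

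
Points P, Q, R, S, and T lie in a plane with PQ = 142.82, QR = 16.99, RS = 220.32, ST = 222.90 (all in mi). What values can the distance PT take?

The maximum is all hops collinear in one direction: 142.82 + 16.99 + 220.32 + 222.90 = 603.03.
The longest hop is 222.90; the others sum to 380.13. Since 222.90 ≤ 380.13, the path can fold back on itself completely, so the minimum distance is 0.

0 ≤ PT ≤ 603.03 mi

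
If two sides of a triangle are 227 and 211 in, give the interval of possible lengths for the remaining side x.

16 < x < 438 (in)

By the triangle inequality, x must be less than 227 + 211 = 438 and greater than |227 − 211| = 16.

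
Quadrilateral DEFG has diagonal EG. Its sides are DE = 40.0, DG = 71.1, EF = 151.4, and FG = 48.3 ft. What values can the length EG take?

103.1 < EG < 111.1

From triangle DEG: |40.0 − 71.1| < EG < 40.0 + 71.1, i.e. 31.1 < EG < 111.1.
From triangle FEG: 103.1 < EG < 199.7.
Both must hold, so EG lies in the intersection.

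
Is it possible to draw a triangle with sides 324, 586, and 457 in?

Yes

The longest side is 586, and the other two sum to 781.
Since 781 > 586, the triangle inequality holds.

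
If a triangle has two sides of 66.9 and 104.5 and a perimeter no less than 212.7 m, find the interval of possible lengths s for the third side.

41.3 ≤ s < 171.4 m

Triangle inequality alone gives 37.6 < s < 171.4.
The perimeter condition gives s ≥ 212.7 − 66.9 − 104.5 = 41.3.
Intersecting the two: 41.3 ≤ s < 171.4.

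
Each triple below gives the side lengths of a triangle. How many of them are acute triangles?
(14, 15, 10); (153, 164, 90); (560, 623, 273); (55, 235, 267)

(14,15,10): 10²+14² = 296 > 225 = 15² → acute
(153,164,90): 90²+153² = 31509 > 26896 = 164² → acute
(560,623,273): 273²+560² = 388129 = 623² → right
(55,235,267): 55²+235² = 58250 < 71289 = 267² → obtuse
2 of the 4 are acute.

2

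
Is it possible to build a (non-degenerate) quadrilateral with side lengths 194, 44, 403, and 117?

No

For a quadrilateral, each side must be shorter than the sum of the others.
Here the longest side is 403, but the remaining 3 sides sum to only 355.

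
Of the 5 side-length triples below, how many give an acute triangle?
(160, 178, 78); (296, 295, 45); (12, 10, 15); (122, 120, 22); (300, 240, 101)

(160,178,78): 78²+160² = 31684 = 178² → right
(296,295,45): 45²+295² = 89050 > 87616 = 296² → acute
(12,10,15): 10²+12² = 244 > 225 = 15² → acute
(122,120,22): 22²+120² = 14884 = 122² → right
(300,240,101): 101²+240² = 67801 < 90000 = 300² → obtuse
2 of the 5 are acute.

2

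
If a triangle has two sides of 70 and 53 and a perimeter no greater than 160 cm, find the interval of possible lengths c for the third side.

17 < c ≤ 37

Triangle inequality alone gives 17 < c < 123.
The perimeter condition gives c ≤ 160 − 70 − 53 = 37.
Intersecting the two: 17 < c ≤ 37.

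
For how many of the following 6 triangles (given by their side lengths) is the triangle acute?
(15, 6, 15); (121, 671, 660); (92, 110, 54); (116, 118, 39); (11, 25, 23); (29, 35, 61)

(15,6,15): 6²+15² = 261 > 225 = 15² → acute
(121,671,660): 121²+660² = 450241 = 671² → right
(92,110,54): 54²+92² = 11380 < 12100 = 110² → obtuse
(116,118,39): 39²+116² = 14977 > 13924 = 118² → acute
(11,25,23): 11²+23² = 650 > 625 = 25² → acute
(29,35,61): 29²+35² = 2066 < 3721 = 61² → obtuse
3 of the 6 are acute.

3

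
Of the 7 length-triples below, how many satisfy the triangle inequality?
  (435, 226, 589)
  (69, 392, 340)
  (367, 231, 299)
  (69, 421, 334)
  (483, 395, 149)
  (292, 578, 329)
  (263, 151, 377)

(226,435,589): 226+435 > 589 → valid
(69,340,392): 69+340 > 392 → valid
(231,299,367): 231+299 > 367 → valid
(69,334,421): 69+334 ≤ 421 → not valid
(149,395,483): 149+395 > 483 → valid
(292,329,578): 292+329 > 578 → valid
(151,263,377): 151+263 > 377 → valid
6 of the 7 triples form a triangle.

6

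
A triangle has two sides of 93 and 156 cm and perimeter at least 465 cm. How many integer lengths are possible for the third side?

33

Triangle inequality: 63 < x < 249. Perimeter ≥ 465 gives x ≥ 465 − 93 − 156 = 216.
So 216 ≤ x < 249; integers 216 through 248: 33 values.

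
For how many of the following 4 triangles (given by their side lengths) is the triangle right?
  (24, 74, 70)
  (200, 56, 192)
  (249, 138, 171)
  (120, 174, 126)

3

(24,74,70): 24²+70² = 5476 = 74² → right
(200,56,192): 56²+192² = 40000 = 200² → right
(249,138,171): 138²+171² = 48285 < 62001 = 249² → obtuse
(120,174,126): 120²+126² = 30276 = 174² → right
3 of the 4 are right.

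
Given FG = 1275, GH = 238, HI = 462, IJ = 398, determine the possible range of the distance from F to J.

177 ≤ FJ ≤ 2373

The maximum is all hops collinear in one direction: 1275 + 238 + 462 + 398 = 2373.
The longest hop is 1275; the others sum to 1098. Folding the others back against it leaves at least 1275 − 1098 = 177.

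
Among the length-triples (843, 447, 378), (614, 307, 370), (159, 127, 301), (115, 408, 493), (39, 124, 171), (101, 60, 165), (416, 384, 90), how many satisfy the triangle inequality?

(378,447,843): 378+447 ≤ 843 → not valid
(307,370,614): 307+370 > 614 → valid
(127,159,301): 127+159 ≤ 301 → not valid
(115,408,493): 115+408 > 493 → valid
(39,124,171): 39+124 ≤ 171 → not valid
(60,101,165): 60+101 ≤ 165 → not valid
(90,384,416): 90+384 > 416 → valid
3 of the 7 triples form a triangle.

3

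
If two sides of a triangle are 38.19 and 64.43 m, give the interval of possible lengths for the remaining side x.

26.24 < x < 102.62

By the triangle inequality, x must be less than 38.19 + 64.43 = 102.62 and greater than |38.19 − 64.43| = 26.24.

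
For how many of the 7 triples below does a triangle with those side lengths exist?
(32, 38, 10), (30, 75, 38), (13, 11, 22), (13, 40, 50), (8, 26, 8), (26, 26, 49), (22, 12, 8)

4

(10,32,38): 10+32 > 38 → valid
(30,38,75): 30+38 ≤ 75 → not valid
(11,13,22): 11+13 > 22 → valid
(13,40,50): 13+40 > 50 → valid
(8,8,26): 8+8 ≤ 26 → not valid
(26,26,49): 26+26 > 49 → valid
(8,12,22): 8+12 ≤ 22 → not valid
4 of the 7 triples form a triangle.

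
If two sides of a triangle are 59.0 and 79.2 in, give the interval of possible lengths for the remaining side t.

By the triangle inequality, t must be less than 59.0 + 79.2 = 138.2 and greater than |59.0 − 79.2| = 20.2.

20.2 < t < 138.2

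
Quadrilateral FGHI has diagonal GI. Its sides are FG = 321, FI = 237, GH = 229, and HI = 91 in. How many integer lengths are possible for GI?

181

From triangle FGI: 84 < GI < 558.
From triangle HGI: 138 < GI < 320.
Intersection: 138 < GI < 320, so integers 139 through 319: 181 values.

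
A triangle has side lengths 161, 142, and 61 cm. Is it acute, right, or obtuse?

obtuse

Compare the square of the longest side to the sum of squares of the other two: 61² + 142² = 23885 < 25921 = 161².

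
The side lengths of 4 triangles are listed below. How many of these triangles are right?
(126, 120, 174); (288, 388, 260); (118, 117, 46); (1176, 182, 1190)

(126,120,174): 120²+126² = 30276 = 174² → right
(288,388,260): 260²+288² = 150544 = 388² → right
(118,117,46): 46²+117² = 15805 > 13924 = 118² → acute
(1176,182,1190): 182²+1176² = 1416100 = 1190² → right
3 of the 4 are right.

3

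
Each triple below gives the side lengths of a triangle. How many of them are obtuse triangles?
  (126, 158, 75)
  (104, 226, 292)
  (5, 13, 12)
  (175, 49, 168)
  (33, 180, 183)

2

(126,158,75): 75²+126² = 21501 < 24964 = 158² → obtuse
(104,226,292): 104²+226² = 61892 < 85264 = 292² → obtuse
(5,13,12): 5²+12² = 169 = 13² → right
(175,49,168): 49²+168² = 30625 = 175² → right
(33,180,183): 33²+180² = 33489 = 183² → right
2 of the 5 are obtuse.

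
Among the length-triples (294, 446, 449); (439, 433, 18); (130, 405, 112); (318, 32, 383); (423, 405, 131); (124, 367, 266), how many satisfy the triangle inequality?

4

(294,446,449): 294+446 > 449 → valid
(18,433,439): 18+433 > 439 → valid
(112,130,405): 112+130 ≤ 405 → not valid
(32,318,383): 32+318 ≤ 383 → not valid
(131,405,423): 131+405 > 423 → valid
(124,266,367): 124+266 > 367 → valid
4 of the 6 triples form a triangle.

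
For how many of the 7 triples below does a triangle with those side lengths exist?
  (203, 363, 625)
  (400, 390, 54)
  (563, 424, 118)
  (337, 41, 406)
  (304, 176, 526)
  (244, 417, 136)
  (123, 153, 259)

(203,363,625): 203+363 ≤ 625 → not valid
(54,390,400): 54+390 > 400 → valid
(118,424,563): 118+424 ≤ 563 → not valid
(41,337,406): 41+337 ≤ 406 → not valid
(176,304,526): 176+304 ≤ 526 → not valid
(136,244,417): 136+244 ≤ 417 → not valid
(123,153,259): 123+153 > 259 → valid
2 of the 7 triples form a triangle.

2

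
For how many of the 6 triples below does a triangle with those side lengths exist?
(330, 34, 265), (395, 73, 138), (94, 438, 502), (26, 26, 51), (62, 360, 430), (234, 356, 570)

3

(34,265,330): 34+265 ≤ 330 → not valid
(73,138,395): 73+138 ≤ 395 → not valid
(94,438,502): 94+438 > 502 → valid
(26,26,51): 26+26 > 51 → valid
(62,360,430): 62+360 ≤ 430 → not valid
(234,356,570): 234+356 > 570 → valid
3 of the 6 triples form a triangle.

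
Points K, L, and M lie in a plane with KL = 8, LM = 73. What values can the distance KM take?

By the triangle inequality, |8 − 73| ≤ KM ≤ 8 + 73.

65 ≤ KM ≤ 81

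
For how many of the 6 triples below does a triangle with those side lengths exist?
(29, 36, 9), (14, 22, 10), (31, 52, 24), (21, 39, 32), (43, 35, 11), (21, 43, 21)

5

(9,29,36): 9+29 > 36 → valid
(10,14,22): 10+14 > 22 → valid
(24,31,52): 24+31 > 52 → valid
(21,32,39): 21+32 > 39 → valid
(11,35,43): 11+35 > 43 → valid
(21,21,43): 21+21 ≤ 43 → not valid
5 of the 6 triples form a triangle.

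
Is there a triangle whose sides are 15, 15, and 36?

The longest side is 36, but the other two sum to only 30.
30 < 36, so the triangle inequality fails.

No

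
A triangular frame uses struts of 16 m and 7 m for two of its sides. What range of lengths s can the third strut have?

9 < s < 23

By the triangle inequality, s must be less than 16 + 7 = 23 and greater than |16 − 7| = 9.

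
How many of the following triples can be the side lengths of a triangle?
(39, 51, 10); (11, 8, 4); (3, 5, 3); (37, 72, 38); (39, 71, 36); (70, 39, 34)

(10,39,51): 10+39 ≤ 51 → not valid
(4,8,11): 4+8 > 11 → valid
(3,3,5): 3+3 > 5 → valid
(37,38,72): 37+38 > 72 → valid
(36,39,71): 36+39 > 71 → valid
(34,39,70): 34+39 > 70 → valid
5 of the 6 triples form a triangle.

5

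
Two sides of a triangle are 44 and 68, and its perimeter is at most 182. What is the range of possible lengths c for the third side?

Triangle inequality alone gives 24 < c < 112.
The perimeter condition gives c ≤ 182 − 44 − 68 = 70.
Intersecting the two: 24 < c ≤ 70.

24 < c ≤ 70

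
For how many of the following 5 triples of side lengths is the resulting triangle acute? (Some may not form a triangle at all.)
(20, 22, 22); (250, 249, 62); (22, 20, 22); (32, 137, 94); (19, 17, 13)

4

(20,22,22): 20²+22² = 884 > 484 = 22² → acute
(250,249,62): 62²+249² = 65845 > 62500 = 250² → acute
(22,20,22): 20²+22² = 884 > 484 = 22² → acute
(32,137,94): 32+94 ≤ 137, not a triangle
(19,17,13): 13²+17² = 458 > 361 = 19² → acute
4 of the 5 are acute.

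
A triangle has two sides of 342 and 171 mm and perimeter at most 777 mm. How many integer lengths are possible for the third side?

93

Triangle inequality: 171 < x < 513. Perimeter ≤ 777 gives x ≤ 777 − 342 − 171 = 264.
So 171 < x ≤ 264; integers 172 through 264: 93 values.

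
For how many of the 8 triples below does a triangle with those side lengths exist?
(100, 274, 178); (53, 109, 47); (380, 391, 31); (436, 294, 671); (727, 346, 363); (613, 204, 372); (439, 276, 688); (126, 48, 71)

(100,178,274): 100+178 > 274 → valid
(47,53,109): 47+53 ≤ 109 → not valid
(31,380,391): 31+380 > 391 → valid
(294,436,671): 294+436 > 671 → valid
(346,363,727): 346+363 ≤ 727 → not valid
(204,372,613): 204+372 ≤ 613 → not valid
(276,439,688): 276+439 > 688 → valid
(48,71,126): 48+71 ≤ 126 → not valid
4 of the 8 triples form a triangle.

4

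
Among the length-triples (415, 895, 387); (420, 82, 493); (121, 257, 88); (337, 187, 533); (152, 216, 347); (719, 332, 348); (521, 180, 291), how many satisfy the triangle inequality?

(387,415,895): 387+415 ≤ 895 → not valid
(82,420,493): 82+420 > 493 → valid
(88,121,257): 88+121 ≤ 257 → not valid
(187,337,533): 187+337 ≤ 533 → not valid
(152,216,347): 152+216 > 347 → valid
(332,348,719): 332+348 ≤ 719 → not valid
(180,291,521): 180+291 ≤ 521 → not valid
2 of the 7 triples form a triangle.

2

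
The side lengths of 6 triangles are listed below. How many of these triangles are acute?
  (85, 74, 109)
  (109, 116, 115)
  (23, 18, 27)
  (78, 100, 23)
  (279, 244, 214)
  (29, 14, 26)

(85,74,109): 74²+85² = 12701 > 11881 = 109² → acute
(109,116,115): 109²+115² = 25106 > 13456 = 116² → acute
(23,18,27): 18²+23² = 853 > 729 = 27² → acute
(78,100,23): 23²+78² = 6613 < 10000 = 100² → obtuse
(279,244,214): 214²+244² = 105332 > 77841 = 279² → acute
(29,14,26): 14²+26² = 872 > 841 = 29² → acute
5 of the 6 are acute.

5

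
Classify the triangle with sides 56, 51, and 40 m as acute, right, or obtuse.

Compare the square of the longest side to the sum of squares of the other two: 40² + 51² = 4201 > 3136 = 56².

acute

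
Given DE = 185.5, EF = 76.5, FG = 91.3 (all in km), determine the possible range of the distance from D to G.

The maximum is all hops collinear in one direction: 185.5 + 76.5 + 91.3 = 353.3.
The longest hop is 185.5; the others sum to 167.8. Folding the others back against it leaves at least 185.5 − 167.8 = 17.7.

17.7 ≤ DG ≤ 353.3 km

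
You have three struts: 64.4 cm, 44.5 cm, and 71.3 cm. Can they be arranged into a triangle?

Yes

The longest side is 71.3, and the other two sum to 108.9.
Since 108.9 > 71.3, the triangle inequality holds.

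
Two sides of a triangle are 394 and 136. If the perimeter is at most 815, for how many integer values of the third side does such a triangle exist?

27

Triangle inequality: 258 < x < 530. Perimeter ≤ 815 gives x ≤ 815 − 394 − 136 = 285.
So 258 < x ≤ 285; integers 259 through 285: 27 values.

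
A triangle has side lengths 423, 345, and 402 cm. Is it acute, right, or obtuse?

Compare the square of the longest side to the sum of squares of the other two: 345² + 402² = 280629 > 178929 = 423².

acute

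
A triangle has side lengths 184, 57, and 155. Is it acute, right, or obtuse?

Compare the square of the longest side to the sum of squares of the other two: 57² + 155² = 27274 < 33856 = 184².

obtuse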